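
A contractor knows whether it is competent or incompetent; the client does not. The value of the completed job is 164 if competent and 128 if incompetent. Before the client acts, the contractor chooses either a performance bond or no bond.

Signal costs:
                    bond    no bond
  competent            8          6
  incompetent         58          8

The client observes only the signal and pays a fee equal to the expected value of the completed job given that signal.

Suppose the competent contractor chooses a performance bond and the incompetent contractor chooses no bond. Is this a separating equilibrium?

Yes

Under separation the client infers type exactly: bond → competent (pays 164), no bond → incompetent (pays 128).
Competent: bond gives 164 − 8 = 156; no bond gives 128 − 6 = 122. No deviation. ✓
Incompetent: no bond gives 128 − 8 = 120; bond gives 164 − 58 = 106. No deviation. ✓
Neither type gains from mimicking the other.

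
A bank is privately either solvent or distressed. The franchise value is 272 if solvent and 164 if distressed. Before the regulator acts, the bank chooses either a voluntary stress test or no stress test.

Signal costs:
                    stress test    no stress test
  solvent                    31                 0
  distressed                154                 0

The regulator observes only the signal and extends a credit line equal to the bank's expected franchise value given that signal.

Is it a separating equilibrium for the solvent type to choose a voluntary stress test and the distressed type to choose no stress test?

If types separate, stress test earns payment 272 and no stress test earns 164.
Solvent: stress test gives 272 − 31 = 241; no stress test gives 164 − 0 = 164. No deviation. ✓
Distressed: no stress test gives 164 − 0 = 164; stress test gives 272 − 154 = 118. No deviation. ✓
Neither type gains from mimicking the other.

Yes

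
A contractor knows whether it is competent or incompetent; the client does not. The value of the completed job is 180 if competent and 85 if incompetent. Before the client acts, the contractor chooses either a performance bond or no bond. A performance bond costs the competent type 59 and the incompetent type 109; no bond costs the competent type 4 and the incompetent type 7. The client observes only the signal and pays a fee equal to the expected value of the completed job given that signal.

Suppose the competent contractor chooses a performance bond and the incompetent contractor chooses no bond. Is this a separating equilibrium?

Under separation the client infers type exactly: bond → competent (pays 180), no bond → incompetent (pays 85).
Competent: bond gives 180 − 59 = 121; no bond gives 85 − 4 = 81. No deviation. ✓
Incompetent: no bond gives 85 − 7 = 78; bond gives 180 − 109 = 71. No deviation. ✓
Both incentive constraints hold.

Yes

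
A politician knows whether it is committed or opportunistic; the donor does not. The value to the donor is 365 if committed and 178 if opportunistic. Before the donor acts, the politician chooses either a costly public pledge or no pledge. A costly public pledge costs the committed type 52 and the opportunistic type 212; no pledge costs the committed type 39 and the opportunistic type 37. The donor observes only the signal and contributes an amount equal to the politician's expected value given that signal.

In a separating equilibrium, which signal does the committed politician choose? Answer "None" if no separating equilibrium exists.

None

Try committed → pledge, opportunistic → no pledge:
  Under separation the donor infers type exactly: pledge → committed (pays 365), no pledge → opportunistic (pays 178).
  Committed: pledge gives 365 − 52 = 313; no pledge gives 178 − 39 = 139. No deviation. ✓
  Opportunistic: no pledge gives 178 − 37 = 141; pledge gives 365 − 212 = 153. Would deviate. ✗
Try committed → no pledge, opportunistic → pledge:
  Under separation the donor infers type exactly: no pledge → committed (pays 365), pledge → opportunistic (pays 178).
  Committed: no pledge gives 365 − 39 = 326; pledge gives 178 − 52 = 126. No deviation. ✓
  Opportunistic: pledge gives 178 − 212 = -34; no pledge gives 365 − 37 = 328. Would deviate. ✗
Neither assignment is incentive-compatible.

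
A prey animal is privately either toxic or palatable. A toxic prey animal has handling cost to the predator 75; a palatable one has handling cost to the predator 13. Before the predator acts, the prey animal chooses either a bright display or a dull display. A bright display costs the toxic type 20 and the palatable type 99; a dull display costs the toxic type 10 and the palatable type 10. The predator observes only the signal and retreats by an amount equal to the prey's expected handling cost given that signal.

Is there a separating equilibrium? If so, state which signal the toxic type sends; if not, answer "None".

Try toxic → bright display, palatable → dull display:
  Under separation the predator infers type exactly: bright display → toxic (pays 75), dull display → palatable (pays 13).
  Toxic: bright display gives 75 − 20 = 55; dull display gives 13 − 10 = 3. No deviation. ✓
  Palatable: dull display gives 13 − 10 = 3; bright display gives 75 − 99 = -24. No deviation. ✓
Both hold — the toxic type sends bright display.

bright display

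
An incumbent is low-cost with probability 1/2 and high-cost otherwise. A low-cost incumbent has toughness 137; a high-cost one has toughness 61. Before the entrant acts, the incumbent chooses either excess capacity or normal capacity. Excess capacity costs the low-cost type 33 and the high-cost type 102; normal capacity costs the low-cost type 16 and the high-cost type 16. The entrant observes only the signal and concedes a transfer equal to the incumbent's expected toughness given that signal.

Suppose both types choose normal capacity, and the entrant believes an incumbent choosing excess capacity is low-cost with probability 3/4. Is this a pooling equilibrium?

No

At the pooled signal (normal capacity) the entrant holds the prior 1/2 and pays 1/2·137 + 1/2·61 = 99. Off-path (excess capacity) belief 3/4 gives 3/4·137 + 1/4·61 = 118.
Low-cost: normal capacity gives 99 − 16 = 83; excess capacity gives 118 − 33 = 85. Deviates. ✗
High-cost: normal capacity gives 99 − 16 = 83; excess capacity gives 118 − 102 = 16. Stays. ✓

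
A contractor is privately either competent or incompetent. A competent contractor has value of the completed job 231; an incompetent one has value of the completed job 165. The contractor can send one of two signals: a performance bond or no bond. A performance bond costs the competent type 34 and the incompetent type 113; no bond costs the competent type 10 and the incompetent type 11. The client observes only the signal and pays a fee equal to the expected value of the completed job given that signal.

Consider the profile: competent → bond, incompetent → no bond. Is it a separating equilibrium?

Yes

Under separation the client infers type exactly: bond → competent (pays 231), no bond → incompetent (pays 165).
Competent: bond gives 231 − 34 = 197; no bond gives 165 − 10 = 155. No deviation. ✓
Incompetent: no bond gives 165 − 11 = 154; bond gives 231 − 113 = 118. No deviation. ✓
Both incentive constraints hold.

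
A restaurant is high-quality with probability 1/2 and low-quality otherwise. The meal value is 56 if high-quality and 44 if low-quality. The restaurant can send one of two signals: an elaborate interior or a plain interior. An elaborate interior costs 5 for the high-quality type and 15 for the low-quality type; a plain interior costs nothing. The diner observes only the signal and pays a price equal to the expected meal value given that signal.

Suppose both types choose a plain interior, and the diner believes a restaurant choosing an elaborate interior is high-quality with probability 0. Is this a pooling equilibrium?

On the equilibrium path (plain interior) the diner holds the prior 1/2 and pays 1/2·56 + 1/2·44 = 50. Off-path (elaborate interior) belief 0 gives 0·56 + 1·44 = 44.
High-quality: plain interior gives 50 − 0 = 50; elaborate interior gives 44 − 5 = 39. Stays. ✓
Low-quality: plain interior gives 50 − 0 = 50; elaborate interior gives 44 − 15 = 29. Stays. ✓
Beliefs are Bayes-consistent on-path and both types best-respond.

Yes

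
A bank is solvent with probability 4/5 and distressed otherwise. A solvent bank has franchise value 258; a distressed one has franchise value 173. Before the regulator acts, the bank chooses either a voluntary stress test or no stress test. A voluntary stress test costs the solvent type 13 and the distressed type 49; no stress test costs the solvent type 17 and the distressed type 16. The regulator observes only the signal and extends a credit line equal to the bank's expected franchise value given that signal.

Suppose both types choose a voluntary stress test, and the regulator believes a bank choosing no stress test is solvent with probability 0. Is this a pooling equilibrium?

Yes

On the equilibrium path (stress test) the regulator holds the prior 4/5 and pays 4/5·258 + 1/5·173 = 241. Off-path (no stress test) belief 0 gives 0·258 + 1·173 = 173.
Solvent: stress test gives 241 − 13 = 228; no stress test gives 173 − 17 = 156. Stays. ✓
Distressed: stress test gives 241 − 49 = 192; no stress test gives 173 − 16 = 157. Stays. ✓
Beliefs are Bayes-consistent on-path and both types best-respond.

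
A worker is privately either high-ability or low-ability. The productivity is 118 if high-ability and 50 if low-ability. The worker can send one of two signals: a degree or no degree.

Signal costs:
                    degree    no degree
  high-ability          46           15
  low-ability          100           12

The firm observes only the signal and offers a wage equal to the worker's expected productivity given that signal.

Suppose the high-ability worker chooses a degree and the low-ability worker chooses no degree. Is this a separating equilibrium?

If types separate, degree earns payment 118 and no degree earns 50.
High-ability: degree gives 118 − 46 = 72; no degree gives 50 − 15 = 35. No deviation. ✓
Low-ability: no degree gives 50 − 12 = 38; degree gives 118 − 100 = 18. No deviation. ✓
Both incentive constraints hold.

Yes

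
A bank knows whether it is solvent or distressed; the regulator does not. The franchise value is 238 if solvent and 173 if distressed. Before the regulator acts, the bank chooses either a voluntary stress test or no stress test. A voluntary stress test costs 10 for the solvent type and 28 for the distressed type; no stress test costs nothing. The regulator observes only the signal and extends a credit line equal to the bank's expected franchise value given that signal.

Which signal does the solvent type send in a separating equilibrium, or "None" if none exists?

None

Try solvent → stress test, distressed → no stress test:
  If types separate, stress test earns payment 238 and no stress test earns 173.
  Solvent: stress test gives 238 − 10 = 228; no stress test gives 173 − 0 = 173. No deviation. ✓
  Distressed: no stress test gives 173 − 0 = 173; stress test gives 238 − 28 = 210. Would deviate. ✗
Try solvent → no stress test, distressed → stress test:
  If types separate, no stress test earns payment 238 and stress test earns 173.
  Solvent: no stress test gives 238 − 0 = 238; stress test gives 173 − 10 = 163. No deviation. ✓
  Distressed: stress test gives 173 − 28 = 145; no stress test gives 238 − 0 = 238. Would deviate. ✗
Neither assignment is incentive-compatible.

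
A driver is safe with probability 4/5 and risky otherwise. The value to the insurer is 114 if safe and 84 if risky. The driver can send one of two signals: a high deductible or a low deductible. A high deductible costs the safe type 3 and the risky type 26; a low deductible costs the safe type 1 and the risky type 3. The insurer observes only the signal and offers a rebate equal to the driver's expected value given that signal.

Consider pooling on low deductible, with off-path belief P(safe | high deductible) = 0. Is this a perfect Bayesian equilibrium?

Yes

On the equilibrium path (low deductible) the insurer holds the prior 4/5 and pays 4/5·114 + 1/5·84 = 108. Off-path (high deductible) belief 0 gives 0·114 + 1·84 = 84.
Safe: low deductible gives 108 − 1 = 107; high deductible gives 84 − 3 = 81. Stays. ✓
Risky: low deductible gives 108 − 3 = 105; high deductible gives 84 − 26 = 58. Stays. ✓
Beliefs are Bayes-consistent on-path and both types best-respond.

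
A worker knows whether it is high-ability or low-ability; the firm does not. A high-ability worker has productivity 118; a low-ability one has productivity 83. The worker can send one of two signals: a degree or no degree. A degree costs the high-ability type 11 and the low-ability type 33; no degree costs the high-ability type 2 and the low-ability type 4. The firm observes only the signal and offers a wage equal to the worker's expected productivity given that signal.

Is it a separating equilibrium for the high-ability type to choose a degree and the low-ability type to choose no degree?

If types separate, degree earns payment 118 and no degree earns 83.
High-ability: degree gives 118 − 11 = 107; no degree gives 83 − 2 = 81. No deviation. ✓
Low-ability: no degree gives 83 − 4 = 79; degree gives 118 − 33 = 85. Would deviate. ✗

No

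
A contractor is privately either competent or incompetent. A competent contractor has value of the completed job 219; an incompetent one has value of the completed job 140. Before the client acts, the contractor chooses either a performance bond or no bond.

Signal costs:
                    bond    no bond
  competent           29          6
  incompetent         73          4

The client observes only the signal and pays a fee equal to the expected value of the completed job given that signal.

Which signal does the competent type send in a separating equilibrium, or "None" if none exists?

Try competent → bond, incompetent → no bond:
  If types separate, bond earns payment 219 and no bond earns 140.
  Competent: bond gives 219 − 29 = 190; no bond gives 140 − 6 = 134. No deviation. ✓
  Incompetent: no bond gives 140 − 4 = 136; bond gives 219 − 73 = 146. Would deviate. ✗
Try competent → no bond, incompetent → bond:
  If types separate, no bond earns payment 219 and bond earns 140.
  Competent: no bond gives 219 − 6 = 213; bond gives 140 − 29 = 111. No deviation. ✓
  Incompetent: bond gives 140 − 73 = 67; no bond gives 219 − 4 = 215. Would deviate. ✗
Neither assignment is incentive-compatible.

None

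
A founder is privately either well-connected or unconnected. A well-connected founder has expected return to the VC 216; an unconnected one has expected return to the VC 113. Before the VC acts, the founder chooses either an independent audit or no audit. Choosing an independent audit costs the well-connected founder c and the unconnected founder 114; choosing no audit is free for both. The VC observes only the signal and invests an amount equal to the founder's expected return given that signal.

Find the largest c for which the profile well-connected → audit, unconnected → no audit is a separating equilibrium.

Under separation: audit → well-connected (pays 216); no audit → unconnected (pays 113).
Unconnected: 113 − 0 = 113 ≥ 216 − 114 = 102. Holds regardless of c. ✓
Well-connected: 216 − c ≥ 113 − 0, so c ≤ 216 − 113 = 103.

103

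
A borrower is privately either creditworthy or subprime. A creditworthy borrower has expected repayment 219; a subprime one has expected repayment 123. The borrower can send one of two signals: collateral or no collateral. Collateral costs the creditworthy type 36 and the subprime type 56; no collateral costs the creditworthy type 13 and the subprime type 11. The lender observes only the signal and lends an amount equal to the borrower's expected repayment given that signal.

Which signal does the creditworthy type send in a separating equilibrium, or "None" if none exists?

None

Try creditworthy → collateral, subprime → no collateral:
  If types separate, collateral earns payment 219 and no collateral earns 123.
  Creditworthy: collateral gives 219 − 36 = 183; no collateral gives 123 − 13 = 110. No deviation. ✓
  Subprime: no collateral gives 123 − 11 = 112; collateral gives 219 − 56 = 163. Would deviate. ✗
Try creditworthy → no collateral, subprime → collateral:
  If types separate, no collateral earns payment 219 and collateral earns 123.
  Creditworthy: no collateral gives 219 − 13 = 206; collateral gives 123 − 36 = 87. No deviation. ✓
  Subprime: collateral gives 123 − 56 = 67; no collateral gives 219 − 11 = 208. Would deviate. ✗
Neither assignment is incentive-compatible.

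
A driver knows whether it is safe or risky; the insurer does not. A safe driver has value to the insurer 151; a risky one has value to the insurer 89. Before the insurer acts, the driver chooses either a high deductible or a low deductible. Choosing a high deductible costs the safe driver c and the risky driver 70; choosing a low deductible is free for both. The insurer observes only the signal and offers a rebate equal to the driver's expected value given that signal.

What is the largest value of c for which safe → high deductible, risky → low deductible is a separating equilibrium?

62

Under separation: high deductible → safe (pays 151); low deductible → risky (pays 89).
Risky: 89 − 0 = 89 ≥ 151 − 70 = 81. Holds regardless of c. ✓
Safe: 151 − c ≥ 89 − 0, so c ≤ 151 − 89 = 62.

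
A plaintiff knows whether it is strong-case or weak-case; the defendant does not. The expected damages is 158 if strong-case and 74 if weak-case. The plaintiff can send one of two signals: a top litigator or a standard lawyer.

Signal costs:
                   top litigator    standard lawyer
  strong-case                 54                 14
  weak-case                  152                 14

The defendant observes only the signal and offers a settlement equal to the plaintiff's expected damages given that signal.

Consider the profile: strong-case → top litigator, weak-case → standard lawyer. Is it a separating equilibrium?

Yes

If types separate, top litigator earns payment 158 and standard lawyer earns 74.
Strong-case: top litigator gives 158 − 54 = 104; standard lawyer gives 74 − 14 = 60. No deviation. ✓
Weak-case: standard lawyer gives 74 − 14 = 60; top litigator gives 158 − 152 = 6. No deviation. ✓
Both incentive constraints hold.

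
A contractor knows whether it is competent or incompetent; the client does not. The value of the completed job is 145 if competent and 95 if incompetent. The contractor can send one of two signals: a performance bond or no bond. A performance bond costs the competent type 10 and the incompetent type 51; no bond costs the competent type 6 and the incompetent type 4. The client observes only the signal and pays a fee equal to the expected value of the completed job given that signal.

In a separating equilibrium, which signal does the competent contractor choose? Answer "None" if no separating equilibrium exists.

None

Try competent → bond, incompetent → no bond:
  Under separation the client infers type exactly: bond → competent (pays 145), no bond → incompetent (pays 95).
  Competent: bond gives 145 − 10 = 135; no bond gives 95 − 6 = 89. No deviation. ✓
  Incompetent: no bond gives 95 − 4 = 91; bond gives 145 − 51 = 94. Would deviate. ✗
Try competent → no bond, incompetent → bond:
  Under separation the client infers type exactly: no bond → competent (pays 145), bond → incompetent (pays 95).
  Competent: no bond gives 145 − 6 = 139; bond gives 95 − 10 = 85. No deviation. ✓
  Incompetent: bond gives 95 − 51 = 44; no bond gives 145 − 4 = 141. Would deviate. ✗
Neither assignment is incentive-compatible.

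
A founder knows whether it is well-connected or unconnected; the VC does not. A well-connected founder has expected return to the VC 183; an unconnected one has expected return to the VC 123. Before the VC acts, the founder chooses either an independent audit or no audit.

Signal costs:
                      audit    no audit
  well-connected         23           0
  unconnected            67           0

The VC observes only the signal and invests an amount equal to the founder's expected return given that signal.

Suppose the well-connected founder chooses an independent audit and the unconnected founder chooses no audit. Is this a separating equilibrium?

Under separation the VC infers type exactly: audit → well-connected (pays 183), no audit → unconnected (pays 123).
Well-connected: audit gives 183 − 23 = 160; no audit gives 123 − 0 = 123. No deviation. ✓
Unconnected: no audit gives 123 − 0 = 123; audit gives 183 − 67 = 116. No deviation. ✓
Neither type gains from mimicking the other.

Yes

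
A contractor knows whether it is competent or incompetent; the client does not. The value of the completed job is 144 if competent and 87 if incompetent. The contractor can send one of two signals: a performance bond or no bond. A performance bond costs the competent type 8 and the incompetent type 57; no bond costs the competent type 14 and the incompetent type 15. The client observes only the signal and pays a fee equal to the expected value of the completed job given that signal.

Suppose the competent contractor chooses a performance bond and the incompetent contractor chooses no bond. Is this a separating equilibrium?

If types separate, bond earns payment 144 and no bond earns 87.
Competent: bond gives 144 − 8 = 136; no bond gives 87 − 14 = 73. No deviation. ✓
Incompetent: no bond gives 87 − 15 = 72; bond gives 144 − 57 = 87. Would deviate. ✗

No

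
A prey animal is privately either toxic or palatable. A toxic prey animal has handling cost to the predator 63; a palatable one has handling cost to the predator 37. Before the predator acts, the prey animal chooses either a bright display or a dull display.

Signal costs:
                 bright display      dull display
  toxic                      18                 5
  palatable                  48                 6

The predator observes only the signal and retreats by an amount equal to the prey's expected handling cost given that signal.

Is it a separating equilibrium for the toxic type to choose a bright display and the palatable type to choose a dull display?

Yes

If types separate, bright display earns payment 63 and dull display earns 37.
Toxic: bright display gives 63 − 18 = 45; dull display gives 37 − 5 = 32. No deviation. ✓
Palatable: dull display gives 37 − 6 = 31; bright display gives 63 − 48 = 15. No deviation. ✓
Both incentive constraints hold.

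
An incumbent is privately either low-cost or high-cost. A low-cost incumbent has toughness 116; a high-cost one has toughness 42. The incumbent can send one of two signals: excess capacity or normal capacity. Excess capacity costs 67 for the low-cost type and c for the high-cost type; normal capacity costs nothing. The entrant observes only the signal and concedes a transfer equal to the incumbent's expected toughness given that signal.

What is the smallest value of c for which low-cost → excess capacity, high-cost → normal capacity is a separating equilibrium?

74

Under separation: excess capacity → low-cost (pays 116); normal capacity → high-cost (pays 42).
Low-cost: 116 − 67 = 49 ≥ 42 − 0 = 42. Holds regardless of c. ✓
High-cost: 42 − 0 ≥ 116 − c, so c ≥ 116 − 42 = 74.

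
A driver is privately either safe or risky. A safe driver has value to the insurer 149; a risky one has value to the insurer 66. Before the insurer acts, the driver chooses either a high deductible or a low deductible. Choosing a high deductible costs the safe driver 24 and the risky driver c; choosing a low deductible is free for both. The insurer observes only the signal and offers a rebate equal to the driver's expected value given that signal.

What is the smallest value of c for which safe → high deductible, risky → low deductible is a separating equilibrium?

Under separation: high deductible → safe (pays 149); low deductible → risky (pays 66).
Safe: 149 − 24 = 125 ≥ 66 − 0 = 66. Holds regardless of c. ✓
Risky: 66 − 0 ≥ 149 − c, so c ≥ 149 − 66 = 83.

83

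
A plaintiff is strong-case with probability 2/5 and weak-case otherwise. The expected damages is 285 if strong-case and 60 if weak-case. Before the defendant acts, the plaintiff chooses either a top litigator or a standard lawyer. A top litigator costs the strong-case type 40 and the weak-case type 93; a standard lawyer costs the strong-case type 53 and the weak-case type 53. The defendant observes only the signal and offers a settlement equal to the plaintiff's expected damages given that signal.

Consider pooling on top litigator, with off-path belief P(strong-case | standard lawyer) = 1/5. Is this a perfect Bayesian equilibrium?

On the equilibrium path (top litigator) the defendant holds the prior 2/5 and pays 2/5·285 + 3/5·60 = 150. Off-path (standard lawyer) belief 1/5 gives 1/5·285 + 4/5·60 = 105.
Strong-case: top litigator gives 150 − 40 = 110; standard lawyer gives 105 − 53 = 52. Stays. ✓
Weak-case: top litigator gives 150 − 93 = 57; standard lawyer gives 105 − 53 = 52. Stays. ✓
Beliefs are Bayes-consistent on-path and both types best-respond.

Yes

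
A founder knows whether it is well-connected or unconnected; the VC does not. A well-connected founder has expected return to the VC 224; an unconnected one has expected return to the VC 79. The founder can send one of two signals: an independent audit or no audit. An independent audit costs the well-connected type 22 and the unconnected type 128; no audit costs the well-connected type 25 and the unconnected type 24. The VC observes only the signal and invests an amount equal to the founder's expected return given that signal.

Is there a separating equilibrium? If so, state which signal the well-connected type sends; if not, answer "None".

Try well-connected → audit, unconnected → no audit:
  If types separate, audit earns payment 224 and no audit earns 79.
  Well-connected: audit gives 224 − 22 = 202; no audit gives 79 − 25 = 54. No deviation. ✓
  Unconnected: no audit gives 79 − 24 = 55; audit gives 224 − 128 = 96. Would deviate. ✗
Try well-connected → no audit, unconnected → audit:
  If types separate, no audit earns payment 224 and audit earns 79.
  Well-connected: no audit gives 224 − 25 = 199; audit gives 79 − 22 = 57. No deviation. ✓
  Unconnected: audit gives 79 − 128 = -49; no audit gives 224 − 24 = 200. Would deviate. ✗
Neither assignment is incentive-compatible.

None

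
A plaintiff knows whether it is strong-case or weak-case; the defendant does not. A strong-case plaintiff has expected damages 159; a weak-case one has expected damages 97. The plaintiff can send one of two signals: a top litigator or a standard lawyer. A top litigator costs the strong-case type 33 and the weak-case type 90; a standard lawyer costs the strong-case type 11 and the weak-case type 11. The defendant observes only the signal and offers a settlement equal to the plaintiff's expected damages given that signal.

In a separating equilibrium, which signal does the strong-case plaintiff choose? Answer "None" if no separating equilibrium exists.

top litigator

Try strong-case → top litigator, weak-case → standard lawyer:
  Under separation the defendant infers type exactly: top litigator → strong-case (pays 159), standard lawyer → weak-case (pays 97).
  Strong-case: top litigator gives 159 − 33 = 126; standard lawyer gives 97 − 11 = 86. No deviation. ✓
  Weak-case: standard lawyer gives 97 − 11 = 86; top litigator gives 159 − 90 = 69. No deviation. ✓
Both hold — the strong-case type sends top litigator.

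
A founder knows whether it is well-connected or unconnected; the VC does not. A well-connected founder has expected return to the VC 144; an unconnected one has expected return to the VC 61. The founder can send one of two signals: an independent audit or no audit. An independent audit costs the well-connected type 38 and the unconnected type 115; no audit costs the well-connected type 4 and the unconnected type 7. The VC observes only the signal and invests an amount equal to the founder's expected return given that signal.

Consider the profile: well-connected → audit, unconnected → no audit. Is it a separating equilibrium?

If types separate, audit earns payment 144 and no audit earns 61.
Well-connected: audit gives 144 − 38 = 106; no audit gives 61 − 4 = 57. No deviation. ✓
Unconnected: no audit gives 61 − 7 = 54; audit gives 144 − 115 = 29. No deviation. ✓
Both incentive constraints hold.

Yes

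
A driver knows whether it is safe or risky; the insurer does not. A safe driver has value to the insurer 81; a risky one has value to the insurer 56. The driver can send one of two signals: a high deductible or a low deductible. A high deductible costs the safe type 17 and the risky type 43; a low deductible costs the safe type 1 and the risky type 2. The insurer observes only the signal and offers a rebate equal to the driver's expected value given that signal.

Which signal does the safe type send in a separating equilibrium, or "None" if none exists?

high deductible

Try safe → high deductible, risky → low deductible:
  If types separate, high deductible earns payment 81 and low deductible earns 56.
  Safe: high deductible gives 81 − 17 = 64; low deductible gives 56 − 1 = 55. No deviation. ✓
  Risky: low deductible gives 56 − 2 = 54; high deductible gives 81 − 43 = 38. No deviation. ✓
Both hold — the safe type sends high deductible.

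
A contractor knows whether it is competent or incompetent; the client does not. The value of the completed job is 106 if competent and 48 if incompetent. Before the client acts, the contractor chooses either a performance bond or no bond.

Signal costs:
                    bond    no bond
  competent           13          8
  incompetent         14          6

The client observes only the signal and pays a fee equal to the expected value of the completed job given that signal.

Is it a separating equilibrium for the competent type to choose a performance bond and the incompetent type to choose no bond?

If types separate, bond earns payment 106 and no bond earns 48.
Competent: bond gives 106 − 13 = 93; no bond gives 48 − 8 = 40. No deviation. ✓
Incompetent: no bond gives 48 − 6 = 42; bond gives 106 − 14 = 92. Would deviate. ✗

No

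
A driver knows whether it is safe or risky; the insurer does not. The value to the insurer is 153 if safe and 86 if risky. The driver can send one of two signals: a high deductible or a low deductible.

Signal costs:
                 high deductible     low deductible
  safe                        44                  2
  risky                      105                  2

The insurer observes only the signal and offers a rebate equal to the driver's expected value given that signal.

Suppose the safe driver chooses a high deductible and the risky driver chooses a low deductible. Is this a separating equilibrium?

If types separate, high deductible earns payment 153 and low deductible earns 86.
Safe: high deductible gives 153 − 44 = 109; low deductible gives 86 − 2 = 84. No deviation. ✓
Risky: low deductible gives 86 − 2 = 84; high deductible gives 153 − 105 = 48. No deviation. ✓
Neither type gains from mimicking the other.

Yes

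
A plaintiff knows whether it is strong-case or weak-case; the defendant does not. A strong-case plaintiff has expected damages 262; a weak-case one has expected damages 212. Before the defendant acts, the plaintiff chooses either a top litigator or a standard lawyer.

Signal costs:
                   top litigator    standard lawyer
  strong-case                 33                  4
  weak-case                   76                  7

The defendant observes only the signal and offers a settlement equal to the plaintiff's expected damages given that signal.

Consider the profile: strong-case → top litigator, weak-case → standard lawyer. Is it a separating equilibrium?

If types separate, top litigator earns payment 262 and standard lawyer earns 212.
Strong-case: top litigator gives 262 − 33 = 229; standard lawyer gives 212 − 4 = 208. No deviation. ✓
Weak-case: standard lawyer gives 212 − 7 = 205; top litigator gives 262 − 76 = 186. No deviation. ✓
Neither type gains from mimicking the other.

Yes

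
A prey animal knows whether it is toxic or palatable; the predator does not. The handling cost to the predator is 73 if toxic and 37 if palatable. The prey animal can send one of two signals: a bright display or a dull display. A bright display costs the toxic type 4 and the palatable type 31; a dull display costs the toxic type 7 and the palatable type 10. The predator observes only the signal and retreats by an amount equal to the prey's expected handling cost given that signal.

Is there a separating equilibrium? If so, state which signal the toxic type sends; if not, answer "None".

Try toxic → bright display, palatable → dull display:
  If types separate, bright display earns payment 73 and dull display earns 37.
  Toxic: bright display gives 73 − 4 = 69; dull display gives 37 − 7 = 30. No deviation. ✓
  Palatable: dull display gives 37 − 10 = 27; bright display gives 73 − 31 = 42. Would deviate. ✗
Try toxic → dull display, palatable → bright display:
  If types separate, dull display earns payment 73 and bright display earns 37.
  Toxic: dull display gives 73 − 7 = 66; bright display gives 37 − 4 = 33. No deviation. ✓
  Palatable: bright display gives 37 − 31 = 6; dull display gives 73 − 10 = 63. Would deviate. ✗
Neither assignment is incentive-compatible.

None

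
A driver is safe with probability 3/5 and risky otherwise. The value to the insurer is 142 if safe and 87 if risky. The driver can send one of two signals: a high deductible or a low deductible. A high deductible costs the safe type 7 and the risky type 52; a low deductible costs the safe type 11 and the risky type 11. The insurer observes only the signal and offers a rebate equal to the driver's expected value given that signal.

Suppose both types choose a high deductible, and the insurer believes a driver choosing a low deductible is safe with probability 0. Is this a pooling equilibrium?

No

At the pooled signal (high deductible) the insurer holds the prior 3/5 and pays 3/5·142 + 2/5·87 = 120. Off-path (low deductible) belief 0 gives 0·142 + 1·87 = 87.
Safe: high deductible gives 120 − 7 = 113; low deductible gives 87 − 11 = 76. Stays. ✓
Risky: high deductible gives 120 − 52 = 68; low deductible gives 87 − 11 = 76. Deviates. ✗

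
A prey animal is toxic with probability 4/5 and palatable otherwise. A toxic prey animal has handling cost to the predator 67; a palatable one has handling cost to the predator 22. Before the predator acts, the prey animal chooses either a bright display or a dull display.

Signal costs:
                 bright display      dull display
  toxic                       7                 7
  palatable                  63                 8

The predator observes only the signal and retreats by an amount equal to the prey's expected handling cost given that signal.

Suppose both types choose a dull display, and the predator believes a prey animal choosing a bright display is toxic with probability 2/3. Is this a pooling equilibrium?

At the pooled signal (dull display) the predator holds the prior 4/5 and pays 4/5·67 + 1/5·22 = 58. Off-path (bright display) belief 2/3 gives 2/3·67 + 1/3·22 = 52.
Toxic: dull display gives 58 − 7 = 51; bright display gives 52 − 7 = 45. Stays. ✓
Palatable: dull display gives 58 − 8 = 50; bright display gives 52 − 63 = -11. Stays. ✓

Yes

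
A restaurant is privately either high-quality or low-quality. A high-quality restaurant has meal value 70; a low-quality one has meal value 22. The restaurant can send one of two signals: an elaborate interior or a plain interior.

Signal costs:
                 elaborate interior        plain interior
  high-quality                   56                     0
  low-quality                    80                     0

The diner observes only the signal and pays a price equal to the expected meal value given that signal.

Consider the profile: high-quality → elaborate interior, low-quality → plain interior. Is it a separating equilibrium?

Under separation the diner infers type exactly: elaborate interior → high-quality (pays 70), plain interior → low-quality (pays 22).
High-quality: elaborate interior gives 70 − 56 = 14; plain interior gives 22 − 0 = 22. Would deviate. ✗
Low-quality: plain interior gives 22 − 0 = 22; elaborate interior gives 70 − 80 = -10. No deviation. ✓

No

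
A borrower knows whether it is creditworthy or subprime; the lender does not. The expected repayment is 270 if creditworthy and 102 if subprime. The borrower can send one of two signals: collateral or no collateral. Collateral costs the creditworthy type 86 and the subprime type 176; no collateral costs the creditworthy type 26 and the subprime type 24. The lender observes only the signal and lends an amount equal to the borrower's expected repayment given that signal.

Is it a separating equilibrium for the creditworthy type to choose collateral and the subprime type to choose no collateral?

No

Under separation the lender infers type exactly: collateral → creditworthy (pays 270), no collateral → subprime (pays 102).
Creditworthy: collateral gives 270 − 86 = 184; no collateral gives 102 − 26 = 76. No deviation. ✓
Subprime: no collateral gives 102 − 24 = 78; collateral gives 270 − 176 = 94. Would deviate. ✗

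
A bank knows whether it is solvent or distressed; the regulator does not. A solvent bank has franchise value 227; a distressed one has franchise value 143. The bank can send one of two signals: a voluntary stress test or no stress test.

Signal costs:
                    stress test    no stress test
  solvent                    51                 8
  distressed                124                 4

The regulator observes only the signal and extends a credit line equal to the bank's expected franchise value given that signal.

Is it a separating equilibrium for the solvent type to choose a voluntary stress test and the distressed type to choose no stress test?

Yes

If types separate, stress test earns payment 227 and no stress test earns 143.
Solvent: stress test gives 227 − 51 = 176; no stress test gives 143 − 8 = 135. No deviation. ✓
Distressed: no stress test gives 143 − 4 = 139; stress test gives 227 − 124 = 103. No deviation. ✓
Both incentive constraints hold.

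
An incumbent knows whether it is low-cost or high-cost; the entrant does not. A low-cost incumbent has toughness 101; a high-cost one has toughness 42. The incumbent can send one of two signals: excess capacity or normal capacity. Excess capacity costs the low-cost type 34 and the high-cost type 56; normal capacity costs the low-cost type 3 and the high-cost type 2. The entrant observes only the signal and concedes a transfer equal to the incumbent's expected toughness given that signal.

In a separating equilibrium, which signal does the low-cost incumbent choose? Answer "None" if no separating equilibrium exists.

Try low-cost → excess capacity, high-cost → normal capacity:
  Under separation the entrant infers type exactly: excess capacity → low-cost (pays 101), normal capacity → high-cost (pays 42).
  Low-cost: excess capacity gives 101 − 34 = 67; normal capacity gives 42 − 3 = 39. No deviation. ✓
  High-cost: normal capacity gives 42 − 2 = 40; excess capacity gives 101 − 56 = 45. Would deviate. ✗
Try low-cost → normal capacity, high-cost → excess capacity:
  Under separation the entrant infers type exactly: normal capacity → low-cost (pays 101), excess capacity → high-cost (pays 42).
  Low-cost: normal capacity gives 101 − 3 = 98; excess capacity gives 42 − 34 = 8. No deviation. ✓
  High-cost: excess capacity gives 42 − 56 = -14; normal capacity gives 101 − 2 = 99. Would deviate. ✗
Neither assignment is incentive-compatible.

None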